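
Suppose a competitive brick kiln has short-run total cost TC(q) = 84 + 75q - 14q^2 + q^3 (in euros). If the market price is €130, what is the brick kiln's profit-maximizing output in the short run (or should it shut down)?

Produce at q = 11

From TC, MC = TC'(q) = 75 - 28q + 3q^2 and AVC = VC/q = 75 - 14q + q^2.
AVC hits its minimum where MC = AVC, at q = 7, giving min AVC = 75 - 14·7 + 7^2 = €26.
Because €130 ≥ €26, revenue can cover variable cost; the firm operates.
Set P = MC: 130 = 75 - 28q + 3q^2 → -55 - 28q + 3q^2 = 0. The roots are q = -5/3 and q = 11; the profit-maximizing output is on the rising part of MC, so q* = 11.
Check: AVC at q = 11 is €42 ≤ P, so revenue covers variable cost.
Profit = P·q − TC = 130·11 − 546 = €884.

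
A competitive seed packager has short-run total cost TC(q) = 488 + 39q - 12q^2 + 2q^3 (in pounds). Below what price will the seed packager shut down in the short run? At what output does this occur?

The firm shuts down when price falls below the minimum of average variable cost. AVC = VC/q = 39 - 12q + 2q^2.
dAVC/dq = -12 + 4q = 0 gives q = 3. min AVC = 39 - 12·3 + 2·3^2 = 21.
The firm shuts down for any P below £21.

£21 per unit, at q = 3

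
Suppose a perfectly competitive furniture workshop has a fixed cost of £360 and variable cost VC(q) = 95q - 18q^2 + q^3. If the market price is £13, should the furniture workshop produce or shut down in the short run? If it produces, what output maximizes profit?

Strip out fixed cost: VC = 95q - 18q^2 + q^3. Then AVC = 95 - 18q + q^2 and MC = 95 - 36q + 3q^2.
AVC hits its minimum where MC = AVC, at q = 9, giving min AVC = 95 - 18·9 + 9^2 = £14.
P = £13 lies below min AVC = £14; no output level covers variable cost.
The firm minimizes its loss by shutting down and losing only its fixed cost of £360.

Shut down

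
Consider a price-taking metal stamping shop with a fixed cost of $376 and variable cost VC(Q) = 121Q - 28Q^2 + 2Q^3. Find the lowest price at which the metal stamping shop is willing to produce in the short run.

$23 per unit

The firm shuts down when price falls below the minimum of average variable cost. AVC = VC/Q = 121 - 28Q + 2Q^2.
At the minimum of AVC, MC = AVC. MC = 121 - 56Q + 6Q^2; setting MC = AVC gives 4Q^2 - 28Q = 0, so Q = 7. min AVC = 23.
For P < $23 the firm produces nothing.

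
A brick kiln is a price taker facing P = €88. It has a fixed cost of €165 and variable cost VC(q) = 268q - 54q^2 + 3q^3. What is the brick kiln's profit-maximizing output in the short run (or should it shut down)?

Variable cost is VC = 268q - 54q^2 + 3q^3, so AVC = VC/q = 268 - 54q + 3q^2 and MC = dTC/dq = 268 - 108q + 9q^2.
The AVC parabola has its vertex at q = 54/6 = 9, where AVC = 268 - 54·9 + 3·9^2 = €25.
Since P = €88 ≥ min AVC = €25, price covers variable cost and the firm should produce.
P = MC gives 180 - 108q + 9q^2 = 0, with roots 2 and 10. Take the larger (rising MC): q* = 10.
Check: AVC at q = 10 is €28 ≤ P, so revenue covers variable cost.
Profit = P·q − TC = 88·10 − 445 = €435.

Produce at q = 10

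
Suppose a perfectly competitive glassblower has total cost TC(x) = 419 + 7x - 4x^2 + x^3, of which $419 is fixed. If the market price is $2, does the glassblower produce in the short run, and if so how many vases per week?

Shut down

From TC, MC = TC'(x) = 7 - 8x + 3x^2 and AVC = VC/x = 7 - 4x + x^2.
AVC hits its minimum where MC = AVC, at x = 2, giving min AVC = 7 - 4·2 + 2^2 = $3.
With P < min AVC ($2 < $3), every unit sold adds to the loss.
The firm minimizes its loss by shutting down and losing only its fixed cost of $419.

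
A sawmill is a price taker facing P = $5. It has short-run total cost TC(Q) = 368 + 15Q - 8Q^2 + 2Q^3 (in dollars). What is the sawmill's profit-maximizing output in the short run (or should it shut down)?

From TC, MC = TC'(Q) = 15 - 16Q + 6Q^2 and AVC = VC/Q = 15 - 8Q + 2Q^2.
The AVC parabola has its vertex at Q = 8/4 = 2, where AVC = 15 - 8·2 + 2·2^2 = $7.
P = $5 lies below min AVC = $7; no output level covers variable cost.
The firm minimizes its loss by shutting down and losing only its fixed cost of $368.

Shut down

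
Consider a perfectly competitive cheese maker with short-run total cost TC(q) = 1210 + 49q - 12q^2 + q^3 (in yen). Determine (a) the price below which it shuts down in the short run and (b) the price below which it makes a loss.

AVC = 49 - 12q + q^2; minimized at q = 6, giving min AVC = ¥13. That is the shutdown price.
ATC = 1210/q + 49 - 12q + q^2. Setting dATC/dq = −1210/q^2 − 12 + 2q = 0 gives q = 11 (since 2·11^3 − 12·11^2 = 1210).
min ATC = 1210/11 + 49 − 12·11 + 11^2 = ¥148. That is the break-even price.
Between these two prices the firm operates at a loss; above ¥148 it earns a profit.

Shutdown price = ¥13; break-even price = ¥148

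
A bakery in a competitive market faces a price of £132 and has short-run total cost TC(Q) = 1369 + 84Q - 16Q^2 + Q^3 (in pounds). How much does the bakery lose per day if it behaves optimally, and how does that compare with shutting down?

Profit = -£217 at Q = 12

AVC = 84 - 16Q + Q^2; min AVC = £20 at Q = 8. Since P = £132 ≥ min AVC, the firm produces.
With MC = 84 - 32Q + 3Q^2, P = MC on the upward-sloping part at Q* = 12.
TR = 132·12 = 1584. TC = 1369 + 432 = 1801. Profit = 1584 − 1801 = -£217.
That loss of £217 beats the £1369 the firm would lose by shutting down; producing recovers £1152 of fixed cost.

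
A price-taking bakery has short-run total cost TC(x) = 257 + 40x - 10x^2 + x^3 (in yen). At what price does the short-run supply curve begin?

¥15 per unit

The firm shuts down when price falls below the minimum of average variable cost. AVC = VC/x = 40 - 10x + x^2.
dAVC/dx = -10 + 2x = 0 gives x = 5. min AVC = 40 - 10·5 + 5^2 = 15.
So the shutdown price is ¥15.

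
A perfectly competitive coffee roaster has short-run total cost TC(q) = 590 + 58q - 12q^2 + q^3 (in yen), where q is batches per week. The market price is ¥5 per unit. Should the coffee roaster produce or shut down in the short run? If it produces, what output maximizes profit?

Shut down

Strip out fixed cost: VC = 58q - 12q^2 + q^3. Then AVC = 58 - 12q + q^2 and MC = 58 - 24q + 3q^2.
AVC is minimized where dAVC/dq = -12 + 2q = 0, at q = 6; min AVC = 58 - 12·6 + 6^2 = ¥22.
P = ¥5 lies below min AVC = ¥22; no output level covers variable cost.
The firm minimizes its loss by shutting down and losing only its fixed cost of ¥590.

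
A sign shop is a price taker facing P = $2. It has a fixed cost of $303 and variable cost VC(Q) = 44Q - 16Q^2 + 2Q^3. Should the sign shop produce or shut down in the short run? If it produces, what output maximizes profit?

From TC, MC = TC'(Q) = 44 - 32Q + 6Q^2 and AVC = VC/Q = 44 - 16Q + 2Q^2.
AVC is minimized where dAVC/dQ = -16 + 4Q = 0, at Q = 4; min AVC = 44 - 16·4 + 2·4^2 = $12.
Since P = $2 < min AVC = $12, price fails to cover variable cost at any output.
The firm minimizes its loss by shutting down and losing only its fixed cost of $303.

Shut down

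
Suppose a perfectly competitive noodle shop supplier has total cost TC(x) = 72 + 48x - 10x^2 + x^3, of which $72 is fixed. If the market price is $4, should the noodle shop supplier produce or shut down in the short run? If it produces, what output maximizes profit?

Shut down

Strip out fixed cost: VC = 48x - 10x^2 + x^3. Then AVC = 48 - 10x + x^2 and MC = 48 - 20x + 3x^2.
AVC is minimized where dAVC/dx = -10 + 2x = 0, at x = 5; min AVC = 48 - 10·5 + 5^2 = $23.
With P < min AVC ($4 < $23), every unit sold adds to the loss.
The firm minimizes its loss by shutting down and losing only its fixed cost of $72.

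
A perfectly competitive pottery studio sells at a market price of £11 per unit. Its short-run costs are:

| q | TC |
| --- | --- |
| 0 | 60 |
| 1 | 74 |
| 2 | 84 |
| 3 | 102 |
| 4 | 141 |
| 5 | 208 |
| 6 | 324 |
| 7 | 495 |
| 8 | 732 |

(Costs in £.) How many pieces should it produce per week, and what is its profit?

q = 0 (shut down); profit = -£60

Profit at each row (π = 11q − TC): q=0: -60; q=1: -63; q=2: -62; q=3: -69; q=4: -97; q=5: -153; q=6: -258; q=7: -418; q=8: -644.
Profit is highest at q = 0. Equivalently, the lowest AVC in the table is 24/2 ≈ £12 at q = 2, and P = £11 falls below it — price never covers variable cost, so the firm shuts down and loses only its fixed cost.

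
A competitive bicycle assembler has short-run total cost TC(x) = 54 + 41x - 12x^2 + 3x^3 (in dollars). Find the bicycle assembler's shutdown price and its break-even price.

AVC = 41 - 12x + 3x^2; minimized at x = 2, giving min AVC = $29. That is the shutdown price.
ATC = 54/x + 41 - 12x + 3x^2. Setting dATC/dx = −54/x^2 − 12 + 6x = 0 gives x = 3 (since 6·3^3 − 12·3^2 = 54).
min ATC = 54/3 + 41 − 12·3 + 3·3^2 = $50. That is the break-even price.
For $29 ≤ P < $50 the firm produces at a loss; below $29 it shuts down.

Shutdown price = $29; break-even price = $50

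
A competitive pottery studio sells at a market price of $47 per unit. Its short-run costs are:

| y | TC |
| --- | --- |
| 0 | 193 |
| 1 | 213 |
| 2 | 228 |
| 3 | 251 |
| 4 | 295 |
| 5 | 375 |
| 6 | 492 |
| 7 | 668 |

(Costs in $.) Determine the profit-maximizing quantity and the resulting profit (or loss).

y = 4; profit = -$107

Tabulate TR − TC: y=0: -193; y=1: -166; y=2: -134; y=3: -110; y=4: -107; y=5: -140; y=6: -210; y=7: -339.
Profit is maximized at y = 4. AVC there is 102/4 = $25.50 ≤ P, so producing beats shutting down (which would give -$193).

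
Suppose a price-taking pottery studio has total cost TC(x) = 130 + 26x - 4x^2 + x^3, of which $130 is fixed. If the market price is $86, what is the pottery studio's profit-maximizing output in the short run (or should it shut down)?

Produce at x = 6

From TC, MC = TC'(x) = 26 - 8x + 3x^2 and AVC = VC/x = 26 - 4x + x^2.
The AVC parabola has its vertex at x = 4/2 = 2, where AVC = 26 - 4·2 + 2^2 = $22.
Since P = $86 ≥ min AVC = $22, price covers variable cost and the firm should produce.
Set P = MC: 86 = 26 - 8x + 3x^2 → -60 - 8x + 3x^2 = 0. The roots are x = -10/3 and x = 6; the profit-maximizing output is on the rising part of MC, so x* = 6.
Check: AVC at x = 6 is $38 ≤ P, so revenue covers variable cost.
Profit = P·x − TC = 86·6 − 358 = $158.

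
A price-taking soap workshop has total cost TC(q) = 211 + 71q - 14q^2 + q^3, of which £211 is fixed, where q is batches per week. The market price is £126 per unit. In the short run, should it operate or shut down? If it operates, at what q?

Variable cost is VC = 71q - 14q^2 + q^3, so AVC = VC/q = 71 - 14q + q^2 and MC = dTC/dq = 71 - 28q + 3q^2.
AVC is minimized where dAVC/dq = -14 + 2q = 0, at q = 7; min AVC = 71 - 14·7 + 7^2 = £22.
P = £126 exceeds min AVC = £22, so the firm stays open.
Set P = MC: 126 = 71 - 28q + 3q^2 → -55 - 28q + 3q^2 = 0. The roots are q = -5/3 and q = 11; the profit-maximizing output is on the rising part of MC, so q* = 11.
Check: AVC at q = 11 is £38 ≤ P, so revenue covers variable cost.
Profit = P·q − TC = 126·11 − 629 = £757.

Produce at q = 11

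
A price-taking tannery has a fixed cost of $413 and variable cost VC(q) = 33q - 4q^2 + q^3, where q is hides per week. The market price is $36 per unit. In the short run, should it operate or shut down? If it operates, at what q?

From TC, MC = TC'(q) = 33 - 8q + 3q^2 and AVC = VC/q = 33 - 4q + q^2.
AVC is minimized where dAVC/dq = -4 + 2q = 0, at q = 2; min AVC = 33 - 4·2 + 2^2 = $29.
Because $36 ≥ $29, revenue can cover variable cost; the firm operates.
Set P = MC: 36 = 33 - 8q + 3q^2 → -3 - 8q + 3q^2 = 0. The roots are q = -1/3 and q = 3; the profit-maximizing output is on the rising part of MC, so q* = 3.
Check: AVC at q = 3 is $30 ≤ P, so revenue covers variable cost.
Profit = P·q − TC = 36·3 − 503 = -$395, a loss, but smaller than the $413 fixed cost the firm would lose by shutting down.

Produce at q = 3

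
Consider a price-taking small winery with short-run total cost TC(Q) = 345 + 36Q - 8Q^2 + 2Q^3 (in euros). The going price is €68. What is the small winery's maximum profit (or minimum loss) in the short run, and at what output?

Profit = -€217 at Q = 4

AVC = 36 - 8Q + 2Q^2 has its minimum €28 at Q = 2; price €68 clears that bar, so the firm operates.
MC = 36 - 16Q + 6Q^2. Setting P = MC and taking the root on the rising branch gives Q* = 4.
TR = 68·4 = 272. TC = 345 + 144 = 489. Profit = 272 − 489 = -€217.
By producing, the firm covers all variable cost plus €128 of fixed cost; shutting down would lose the full €345.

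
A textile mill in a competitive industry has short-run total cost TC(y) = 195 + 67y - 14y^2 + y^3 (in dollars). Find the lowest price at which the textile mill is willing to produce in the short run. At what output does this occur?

$18 per unit, at y = 7

Short-run supply begins at min AVC. From VC = 67y - 14y^2 + y^3, AVC = 67 - 14y + y^2.
At the minimum of AVC, MC = AVC. MC = 67 - 28y + 3y^2; setting MC = AVC gives 2y^2 - 14y = 0, so y = 7. min AVC = 18.
For P < $18 the firm produces nothing.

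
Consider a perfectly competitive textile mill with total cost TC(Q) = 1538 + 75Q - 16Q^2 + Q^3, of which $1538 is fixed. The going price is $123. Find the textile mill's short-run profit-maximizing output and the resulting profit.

Profit = -$386 at Q = 12

AVC = 75 - 16Q + Q^2; min AVC = $11 at Q = 8. Since P = $123 ≥ min AVC, the firm produces.
MC = 75 - 32Q + 3Q^2. Setting P = MC and taking the root on the rising branch gives Q* = 12.
TR = 123·12 = 1476. TC = 1538 + 324 = 1862. Profit = 1476 − 1862 = -$386.
Shutting down would mean losing the fixed cost of $1538, so operating at a loss of $386 is better by $1152.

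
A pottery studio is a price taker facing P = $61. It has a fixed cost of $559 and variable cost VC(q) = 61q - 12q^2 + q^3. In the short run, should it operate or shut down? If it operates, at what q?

Produce at q = 8

Variable cost is VC = 61q - 12q^2 + q^3, so AVC = VC/q = 61 - 12q + q^2 and MC = dTC/dq = 61 - 24q + 3q^2.
The AVC parabola has its vertex at q = 12/2 = 6, where AVC = 61 - 12·6 + 6^2 = $25.
P = $61 exceeds min AVC = $25, so the firm stays open.
Set P = MC: 61 = 61 - 24q + 3q^2 → -24q + 3q^2 = 0. The roots are q = 0 and q = 8; the profit-maximizing output is on the rising part of MC, so q* = 8.
Check: AVC at q = 8 is $29 ≤ P, so revenue covers variable cost.
Profit = P·q − TC = 61·8 − 791 = -$303, a loss, but smaller than the $559 fixed cost the firm would lose by shutting down.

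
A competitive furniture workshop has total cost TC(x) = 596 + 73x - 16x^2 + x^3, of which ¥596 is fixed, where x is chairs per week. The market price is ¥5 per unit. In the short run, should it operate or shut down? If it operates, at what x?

From TC, MC = TC'(x) = 73 - 32x + 3x^2 and AVC = VC/x = 73 - 16x + x^2.
AVC hits its minimum where MC = AVC, at x = 8, giving min AVC = 73 - 16·8 + 8^2 = ¥9.
P = ¥5 lies below min AVC = ¥9; no output level covers variable cost.
The firm minimizes its loss by shutting down and losing only its fixed cost of ¥596.

Shut down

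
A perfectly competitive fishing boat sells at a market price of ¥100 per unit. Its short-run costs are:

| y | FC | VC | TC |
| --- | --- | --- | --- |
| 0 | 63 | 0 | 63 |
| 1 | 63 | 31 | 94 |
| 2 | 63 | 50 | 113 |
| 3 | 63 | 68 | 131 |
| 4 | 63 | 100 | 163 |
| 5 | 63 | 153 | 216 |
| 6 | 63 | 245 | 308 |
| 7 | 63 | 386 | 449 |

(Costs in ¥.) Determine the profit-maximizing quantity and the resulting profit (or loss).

Compute π = P·y − TC at each output: y=0: -63; y=1: 6; y=2: 87; y=3: 169; y=4: 237; y=5: 284; y=6: 292; y=7: 251.
Profit is maximized at y = 6. AVC there is 245/6 = ¥40.83 ≤ P, so producing beats shutting down (which would give -¥63).

y = 6; profit = ¥292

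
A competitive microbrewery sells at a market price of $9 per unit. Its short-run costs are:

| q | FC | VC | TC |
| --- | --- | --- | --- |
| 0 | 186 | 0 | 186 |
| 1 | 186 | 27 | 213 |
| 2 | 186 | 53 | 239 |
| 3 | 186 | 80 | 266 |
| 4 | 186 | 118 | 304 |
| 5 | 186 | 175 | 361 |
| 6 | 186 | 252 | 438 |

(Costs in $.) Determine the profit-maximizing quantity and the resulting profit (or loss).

q = 0 (shut down); profit = -$186

Tabulate TR − TC: q=0: -186; q=1: -204; q=2: -221; q=3: -239; q=4: -268; q=5: -316; q=6: -384.
Profit is highest at q = 0. Equivalently, the lowest AVC in the table is 53/2 ≈ $26.50 at q = 2, and P = $9 falls below it — price never covers variable cost, so the firm shuts down and loses only its fixed cost.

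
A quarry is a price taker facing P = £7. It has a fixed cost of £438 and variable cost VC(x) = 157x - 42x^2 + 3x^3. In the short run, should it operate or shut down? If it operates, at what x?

Shut down

Strip out fixed cost: VC = 157x - 42x^2 + 3x^3. Then AVC = 157 - 42x + 3x^2 and MC = 157 - 84x + 9x^2.
AVC hits its minimum where MC = AVC, at x = 7, giving min AVC = 157 - 42·7 + 3·7^2 = £10.
P = £7 lies below min AVC = £10; no output level covers variable cost.
The firm minimizes its loss by shutting down and losing only its fixed cost of £438.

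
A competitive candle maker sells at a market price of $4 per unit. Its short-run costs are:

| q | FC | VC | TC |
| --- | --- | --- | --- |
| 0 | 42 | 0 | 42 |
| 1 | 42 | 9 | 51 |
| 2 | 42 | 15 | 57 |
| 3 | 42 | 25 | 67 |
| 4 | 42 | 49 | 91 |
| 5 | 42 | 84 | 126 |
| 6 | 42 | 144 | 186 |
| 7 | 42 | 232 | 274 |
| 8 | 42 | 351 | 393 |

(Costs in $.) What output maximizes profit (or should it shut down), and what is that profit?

Tabulate TR − TC: q=0: -42; q=1: -47; q=2: -49; q=3: -55; q=4: -75; q=5: -106; q=6: -162; q=7: -246; q=8: -361.
Profit is highest at q = 0. Equivalently, the lowest AVC in the table is 15/2 ≈ $7.50 at q = 2, and P = $4 falls below it — price never covers variable cost, so the firm shuts down and loses only its fixed cost.

q = 0 (shut down); profit = -$42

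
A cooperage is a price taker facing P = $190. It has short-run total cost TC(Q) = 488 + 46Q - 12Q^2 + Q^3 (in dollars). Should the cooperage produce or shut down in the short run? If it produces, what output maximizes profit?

Variable cost is VC = 46Q - 12Q^2 + Q^3, so AVC = VC/Q = 46 - 12Q + Q^2 and MC = dTC/dQ = 46 - 24Q + 3Q^2.
AVC is minimized where dAVC/dQ = -12 + 2Q = 0, at Q = 6; min AVC = 46 - 12·6 + 6^2 = $10.
Because $190 ≥ $10, revenue can cover variable cost; the firm operates.
Set P = MC: 190 = 46 - 24Q + 3Q^2 → -144 - 24Q + 3Q^2 = 0. The roots are Q = -4 and Q = 12; the profit-maximizing output is on the rising part of MC, so Q* = 12.
Check: AVC at Q = 12 is $46 ≤ P, so revenue covers variable cost.
Profit = P·Q − TC = 190·12 − 1040 = $1240.

Produce at Q = 12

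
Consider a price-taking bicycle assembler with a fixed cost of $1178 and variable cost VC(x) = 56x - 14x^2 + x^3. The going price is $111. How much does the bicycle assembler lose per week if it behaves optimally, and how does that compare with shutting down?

AVC = 56 - 14x + x^2; min AVC = $7 at x = 7. Since P = $111 ≥ min AVC, the firm produces.
With MC = 56 - 28x + 3x^2, P = MC on the upward-sloping part at x* = 11.
TR = 111·11 = 1221. TC = 1178 + 253 = 1431. Profit = 1221 − 1431 = -$210.
That loss of $210 beats the $1178 the firm would lose by shutting down; producing recovers $968 of fixed cost.

Profit = -$210 at x = 11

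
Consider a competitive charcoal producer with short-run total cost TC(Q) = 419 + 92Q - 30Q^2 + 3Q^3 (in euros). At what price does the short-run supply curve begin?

€17 per unit

Short-run supply begins at min AVC. From VC = 92Q - 30Q^2 + 3Q^3, AVC = 92 - 30Q + 3Q^2.
dAVC/dQ = -30 + 6Q = 0 gives Q = 5. min AVC = 92 - 30·5 + 3·5^2 = 17.
For P < €17 the firm produces nothing.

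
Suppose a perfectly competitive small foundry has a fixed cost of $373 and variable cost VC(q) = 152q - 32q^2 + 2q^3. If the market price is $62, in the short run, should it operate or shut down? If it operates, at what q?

From TC, MC = TC'(q) = 152 - 64q + 6q^2 and AVC = VC/q = 152 - 32q + 2q^2.
The AVC parabola has its vertex at q = 32/4 = 8, where AVC = 152 - 32·8 + 2·8^2 = $24.
Since P = $62 ≥ min AVC = $24, price covers variable cost and the firm should produce.
P = MC gives 90 - 64q + 6q^2 = 0, with roots 5/3 and 9. Take the larger (rising MC): q* = 9.
Check: AVC at q = 9 is $26 ≤ P, so revenue covers variable cost.
Profit = P·q − TC = 62·9 − 607 = -$49, a loss, but smaller than the $373 fixed cost the firm would lose by shutting down.

Produce at q = 9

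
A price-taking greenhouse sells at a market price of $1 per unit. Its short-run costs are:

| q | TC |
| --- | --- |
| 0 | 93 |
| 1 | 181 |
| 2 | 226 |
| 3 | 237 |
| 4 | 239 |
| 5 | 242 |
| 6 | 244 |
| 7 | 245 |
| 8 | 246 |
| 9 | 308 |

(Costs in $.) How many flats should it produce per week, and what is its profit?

q = 0 (shut down); profit = -$93

Compute π = P·q − TC at each output: q=0: -93; q=1: -180; q=2: -224; q=3: -234; q=4: -235; q=5: -237; q=6: -238; q=7: -238; q=8: -238; q=9: -299.
Profit is highest at q = 0. Equivalently, the lowest AVC in the table is 153/8 ≈ $19.12 at q = 8, and P = $1 falls below it — price never covers variable cost, so the firm shuts down and loses only its fixed cost.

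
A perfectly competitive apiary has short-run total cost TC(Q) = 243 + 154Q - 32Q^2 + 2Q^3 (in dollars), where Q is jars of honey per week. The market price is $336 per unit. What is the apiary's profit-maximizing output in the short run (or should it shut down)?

Produce at Q = 13

From TC, MC = TC'(Q) = 154 - 64Q + 6Q^2 and AVC = VC/Q = 154 - 32Q + 2Q^2.
AVC is minimized where dAVC/dQ = -32 + 4Q = 0, at Q = 8; min AVC = 154 - 32·8 + 2·8^2 = $26.
Because $336 ≥ $26, revenue can cover variable cost; the firm operates.
P = MC gives -182 - 64Q + 6Q^2 = 0, with roots -7/3 and 13. Take the larger (rising MC): Q* = 13.
Check: AVC at Q = 13 is $76 ≤ P, so revenue covers variable cost.
Profit = P·Q − TC = 336·13 − 1231 = $3137.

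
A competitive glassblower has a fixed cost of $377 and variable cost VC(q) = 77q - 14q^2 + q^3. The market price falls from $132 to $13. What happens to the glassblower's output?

MC = 77 - 28q + 3q^2; the shutdown threshold is min AVC = $28 (at q = 7).
With P = $132 above the shutdown price, P = MC gives q = 11.
At P = $13 < min AVC = $28, price no longer covers variable cost at any output, so the firm shuts down: q = 0.

Output falls from 11 to 0 (the firm shuts down)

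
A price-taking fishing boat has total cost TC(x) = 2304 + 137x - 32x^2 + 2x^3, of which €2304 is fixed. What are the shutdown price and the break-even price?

Shutdown price = €9; break-even price = €233

AVC = 137 - 32x + 2x^2; minimized at x = 8, giving min AVC = €9. That is the shutdown price.
ATC = 2304/x + 137 - 32x + 2x^2. Setting dATC/dx = −2304/x^2 − 32 + 4x = 0 gives x = 12 (since 4·12^3 − 32·12^2 = 2304).
min ATC = 2304/12 + 137 − 32·12 + 2·12^2 = €233. That is the break-even price.
For €9 ≤ P < €233 the firm produces at a loss; below €9 it shuts down.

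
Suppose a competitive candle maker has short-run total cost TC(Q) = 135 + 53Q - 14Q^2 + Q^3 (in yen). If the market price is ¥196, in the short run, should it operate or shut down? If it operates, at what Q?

Strip out fixed cost: VC = 53Q - 14Q^2 + Q^3. Then AVC = 53 - 14Q + Q^2 and MC = 53 - 28Q + 3Q^2.
The AVC parabola has its vertex at Q = 14/2 = 7, where AVC = 53 - 14·7 + 7^2 = ¥4.
Since P = ¥196 ≥ min AVC = ¥4, price covers variable cost and the firm should produce.
Solving P = MC: -143 - 28Q + 3Q^2 = 0 ⇒ Q = -11/3 or 13. On the upward-sloping branch, Q* = 13.
Check: AVC at Q = 13 is ¥40 ≤ P, so revenue covers variable cost.
Profit = P·Q − TC = 196·13 − 655 = ¥1893.

Produce at Q = 13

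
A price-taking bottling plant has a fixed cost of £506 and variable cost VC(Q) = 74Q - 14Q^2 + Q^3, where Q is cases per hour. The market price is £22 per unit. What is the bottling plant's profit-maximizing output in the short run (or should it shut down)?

Shut down

Variable cost is VC = 74Q - 14Q^2 + Q^3, so AVC = VC/Q = 74 - 14Q + Q^2 and MC = dTC/dQ = 74 - 28Q + 3Q^2.
The AVC parabola has its vertex at Q = 14/2 = 7, where AVC = 74 - 14·7 + 7^2 = £25.
P = £22 lies below min AVC = £25; no output level covers variable cost.
Best response: produce nothing and absorb the £506 fixed cost.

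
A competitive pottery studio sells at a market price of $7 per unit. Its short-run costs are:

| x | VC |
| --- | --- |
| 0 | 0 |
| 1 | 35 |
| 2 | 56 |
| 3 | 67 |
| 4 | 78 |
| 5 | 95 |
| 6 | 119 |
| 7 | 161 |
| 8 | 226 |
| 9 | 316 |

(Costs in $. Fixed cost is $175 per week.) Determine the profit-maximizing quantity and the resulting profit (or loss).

x = 0 (shut down); profit = -$175

Compute π = P·x − TC at each output: x=0: -175; x=1: -203; x=2: -217; x=3: -221; x=4: -225; x=5: -235; x=6: -252; x=7: -287; x=8: -345; x=9: -428.
Profit is highest at x = 0. Equivalently, the lowest AVC in the table is 95/5 ≈ $19 at x = 5, and P = $7 falls below it — price never covers variable cost, so the firm shuts down and loses only its fixed cost.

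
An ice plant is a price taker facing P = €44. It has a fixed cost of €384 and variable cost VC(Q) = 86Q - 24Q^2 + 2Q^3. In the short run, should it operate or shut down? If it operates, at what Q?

Produce at Q = 7

Strip out fixed cost: VC = 86Q - 24Q^2 + 2Q^3. Then AVC = 86 - 24Q + 2Q^2 and MC = 86 - 48Q + 6Q^2.
AVC hits its minimum where MC = AVC, at Q = 6, giving min AVC = 86 - 24·6 + 2·6^2 = €14.
Because €44 ≥ €14, revenue can cover variable cost; the firm operates.
Solving P = MC: 42 - 48Q + 6Q^2 = 0 ⇒ Q = 1 or 7. On the upward-sloping branch, Q* = 7.
Check: AVC at Q = 7 is €16 ≤ P, so revenue covers variable cost.
Profit = P·Q − TC = 44·7 − 496 = -€188, a loss, but smaller than the €384 fixed cost the firm would lose by shutting down.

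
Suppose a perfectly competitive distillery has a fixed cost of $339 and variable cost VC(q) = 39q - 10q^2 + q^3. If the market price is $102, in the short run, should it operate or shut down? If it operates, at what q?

Produce at q = 9

Strip out fixed cost: VC = 39q - 10q^2 + q^3. Then AVC = 39 - 10q + q^2 and MC = 39 - 20q + 3q^2.
AVC is minimized where dAVC/dq = -10 + 2q = 0, at q = 5; min AVC = 39 - 10·5 + 5^2 = $14.
P = $102 exceeds min AVC = $14, so the firm stays open.
P = MC gives -63 - 20q + 3q^2 = 0, with roots -7/3 and 9. Take the larger (rising MC): q* = 9.
Check: AVC at q = 9 is $30 ≤ P, so revenue covers variable cost.
Profit = P·q − TC = 102·9 − 609 = $309.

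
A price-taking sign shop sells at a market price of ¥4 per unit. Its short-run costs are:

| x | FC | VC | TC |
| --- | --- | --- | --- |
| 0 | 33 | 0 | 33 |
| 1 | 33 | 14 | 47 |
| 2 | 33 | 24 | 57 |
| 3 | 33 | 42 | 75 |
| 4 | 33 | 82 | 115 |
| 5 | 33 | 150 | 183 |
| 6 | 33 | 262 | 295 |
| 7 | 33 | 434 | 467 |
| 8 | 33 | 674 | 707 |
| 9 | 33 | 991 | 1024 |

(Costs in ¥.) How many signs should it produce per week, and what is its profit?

x = 0 (shut down); profit = -¥33

Tabulate TR − TC: x=0: -33; x=1: -43; x=2: -49; x=3: -63; x=4: -99; x=5: -163; x=6: -271; x=7: -439; x=8: -675; x=9: -988.
Profit is highest at x = 0. Equivalently, the lowest AVC in the table is 24/2 ≈ ¥12 at x = 2, and P = ¥4 falls below it — price never covers variable cost, so the firm shuts down and loses only its fixed cost.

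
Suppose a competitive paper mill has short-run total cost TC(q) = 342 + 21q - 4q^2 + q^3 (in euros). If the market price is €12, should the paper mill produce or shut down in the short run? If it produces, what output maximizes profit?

Shut down

Strip out fixed cost: VC = 21q - 4q^2 + q^3. Then AVC = 21 - 4q + q^2 and MC = 21 - 8q + 3q^2.
AVC is minimized where dAVC/dq = -4 + 2q = 0, at q = 2; min AVC = 21 - 4·2 + 2^2 = €17.
With P < min AVC (€12 < €17), every unit sold adds to the loss.
Best response: produce nothing and absorb the €342 fixed cost.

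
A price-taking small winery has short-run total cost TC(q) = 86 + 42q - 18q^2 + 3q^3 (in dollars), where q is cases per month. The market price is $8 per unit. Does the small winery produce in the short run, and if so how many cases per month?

Shut down

Strip out fixed cost: VC = 42q - 18q^2 + 3q^3. Then AVC = 42 - 18q + 3q^2 and MC = 42 - 36q + 9q^2.
The AVC parabola has its vertex at q = 18/6 = 3, where AVC = 42 - 18·3 + 3·3^2 = $15.
With P < min AVC ($8 < $15), every unit sold adds to the loss.
Best response: produce nothing and absorb the $86 fixed cost.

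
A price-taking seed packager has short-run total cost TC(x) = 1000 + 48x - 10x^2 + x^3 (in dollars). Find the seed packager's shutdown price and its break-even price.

Shutdown price = $23; break-even price = $148

Shutdown price = min AVC. AVC = 48 - 10x + x^2, with vertex at x = 5 and minimum $23.
ATC = 1000/x + 48 - 10x + x^2. Setting dATC/dx = −1000/x^2 − 10 + 2x = 0 gives x = 10 (since 2·10^3 − 10·10^2 = 1000).
min ATC = 1000/10 + 48 − 10·10 + 10^2 = $148. That is the break-even price.
Between these two prices the firm operates at a loss; above $148 it earns a profit.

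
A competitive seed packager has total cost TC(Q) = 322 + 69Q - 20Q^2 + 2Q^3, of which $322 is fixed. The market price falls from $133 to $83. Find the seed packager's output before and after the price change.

AVC = 69 - 20Q + 2Q^2, minimized at Q = 5 where min AVC = $19. MC = 69 - 40Q + 6Q^2.
With P = $133 above the shutdown price, P = MC gives Q = 8.
At P = $83 ≥ min AVC, set P = MC: Q = 7. The firm stays open but cuts output.

Output falls from 8 to 7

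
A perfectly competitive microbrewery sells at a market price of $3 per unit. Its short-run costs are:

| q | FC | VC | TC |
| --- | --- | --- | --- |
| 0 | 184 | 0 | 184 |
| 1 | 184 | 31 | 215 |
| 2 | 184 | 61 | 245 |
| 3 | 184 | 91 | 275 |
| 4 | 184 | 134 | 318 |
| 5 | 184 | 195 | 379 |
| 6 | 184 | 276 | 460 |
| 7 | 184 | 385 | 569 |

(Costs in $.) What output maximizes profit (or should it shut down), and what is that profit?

Compute π = P·q − TC at each output: q=0: -184; q=1: -212; q=2: -239; q=3: -266; q=4: -306; q=5: -364; q=6: -442; q=7: -548.
Profit is highest at q = 0. Equivalently, the lowest AVC in the table is 91/3 ≈ $30.33 at q = 3, and P = $3 falls below it — price never covers variable cost, so the firm shuts down and loses only its fixed cost.

q = 0 (shut down); profit = -$184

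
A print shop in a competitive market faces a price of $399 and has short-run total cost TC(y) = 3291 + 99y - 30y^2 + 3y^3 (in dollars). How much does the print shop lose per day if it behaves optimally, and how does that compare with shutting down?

Profit = -$291 at y = 10

AVC = 99 - 30y + 3y^2 has its minimum $24 at y = 5; price $399 clears that bar, so the firm operates.
With MC = 99 - 60y + 9y^2, P = MC on the upward-sloping part at y* = 10.
TR = 399·10 = 3990. TC = 3291 + 990 = 4281. Profit = 3990 − 4281 = -$291.
That loss of $291 beats the $3291 the firm would lose by shutting down; producing recovers $3000 of fixed cost.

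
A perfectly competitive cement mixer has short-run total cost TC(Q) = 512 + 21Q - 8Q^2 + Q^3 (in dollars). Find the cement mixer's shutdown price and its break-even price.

Shutdown price = min AVC. AVC = 21 - 8Q + Q^2, with vertex at Q = 4 and minimum $5.
ATC = 512/Q + 21 - 8Q + Q^2. Setting dATC/dQ = −512/Q^2 − 8 + 2Q = 0 gives Q = 8 (since 2·8^3 − 8·8^2 = 512).
min ATC = 512/8 + 21 − 8·8 + 8^2 = $85. That is the break-even price.
For $5 ≤ P < $85 the firm produces at a loss; below $5 it shuts down.

Shutdown price = $5; break-even price = $85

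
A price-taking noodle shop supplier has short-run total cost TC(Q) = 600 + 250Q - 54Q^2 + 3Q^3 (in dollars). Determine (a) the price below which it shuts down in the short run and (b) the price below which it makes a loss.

Shutdown price = $7; break-even price = $70

AVC = 250 - 54Q + 3Q^2; minimized at Q = 9, giving min AVC = $7. That is the shutdown price.
ATC = 600/Q + 250 - 54Q + 3Q^2. Setting dATC/dQ = −600/Q^2 − 54 + 6Q = 0 gives Q = 10 (since 6·10^3 − 54·10^2 = 600).
min ATC = 600/10 + 250 − 54·10 + 3·10^2 = $70. That is the break-even price.
Between these two prices the firm operates at a loss; above $70 it earns a profit.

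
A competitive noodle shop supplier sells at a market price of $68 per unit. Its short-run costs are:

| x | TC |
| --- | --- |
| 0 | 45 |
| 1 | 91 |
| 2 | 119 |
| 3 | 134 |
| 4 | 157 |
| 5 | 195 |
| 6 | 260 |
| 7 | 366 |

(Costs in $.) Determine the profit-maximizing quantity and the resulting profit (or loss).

Profit at each row (π = 68x − TC): x=0: -45; x=1: -23; x=2: 17; x=3: 70; x=4: 115; x=5: 145; x=6: 148; x=7: 110.
Profit is maximized at x = 6. AVC there is 215/6 = $35.83 ≤ P, so producing beats shutting down (which would give -$45).

x = 6; profit = $148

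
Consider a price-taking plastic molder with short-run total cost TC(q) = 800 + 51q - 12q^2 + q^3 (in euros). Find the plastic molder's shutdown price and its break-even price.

Shutdown price = min AVC. AVC = 51 - 12q + q^2, with vertex at q = 6 and minimum €15.
ATC = 800/q + 51 - 12q + q^2. Setting dATC/dq = −800/q^2 − 12 + 2q = 0 gives q = 10 (since 2·10^3 − 12·10^2 = 800).
min ATC = 800/10 + 51 − 12·10 + 10^2 = €111. That is the break-even price.
For €15 ≤ P < €111 the firm produces at a loss; below €15 it shuts down.

Shutdown price = €15; break-even price = €111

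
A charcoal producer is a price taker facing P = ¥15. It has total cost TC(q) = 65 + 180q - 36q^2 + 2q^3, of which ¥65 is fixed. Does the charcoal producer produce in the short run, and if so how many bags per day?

From TC, MC = TC'(q) = 180 - 72q + 6q^2 and AVC = VC/q = 180 - 36q + 2q^2.
AVC is minimized where dAVC/dq = -36 + 4q = 0, at q = 9; min AVC = 180 - 36·9 + 2·9^2 = ¥18.
With P < min AVC (¥15 < ¥18), every unit sold adds to the loss.
Shutting down limits the loss to fixed cost, ¥65.

Shut down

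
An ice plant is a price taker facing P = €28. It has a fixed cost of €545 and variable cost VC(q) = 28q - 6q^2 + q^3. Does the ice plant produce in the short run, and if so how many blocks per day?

Variable cost is VC = 28q - 6q^2 + q^3, so AVC = VC/q = 28 - 6q + q^2 and MC = dTC/dq = 28 - 12q + 3q^2.
AVC is minimized where dAVC/dq = -6 + 2q = 0, at q = 3; min AVC = 28 - 6·3 + 3^2 = €19.
Since P = €28 ≥ min AVC = €19, price covers variable cost and the firm should produce.
Set P = MC: 28 = 28 - 12q + 3q^2 → -12q + 3q^2 = 0. The roots are q = 0 and q = 4; the profit-maximizing output is on the rising part of MC, so q* = 4.
Check: AVC at q = 4 is €20 ≤ P, so revenue covers variable cost.
Profit = P·q − TC = 28·4 − 625 = -€513, a loss, but smaller than the €545 fixed cost the firm would lose by shutting down.

Produce at q = 4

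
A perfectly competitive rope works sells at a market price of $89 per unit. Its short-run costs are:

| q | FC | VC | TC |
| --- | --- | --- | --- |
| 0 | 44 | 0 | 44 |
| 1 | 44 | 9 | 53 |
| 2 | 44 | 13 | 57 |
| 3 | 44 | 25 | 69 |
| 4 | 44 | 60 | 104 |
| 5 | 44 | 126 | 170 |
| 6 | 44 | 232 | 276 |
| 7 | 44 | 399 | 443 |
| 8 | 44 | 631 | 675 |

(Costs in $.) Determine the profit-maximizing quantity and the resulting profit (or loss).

q = 5; profit = $275

Tabulate TR − TC: q=0: -44; q=1: 36; q=2: 121; q=3: 198; q=4: 252; q=5: 275; q=6: 258; q=7: 180; q=8: 37.
Profit is maximized at q = 5. AVC there is 126/5 = $25.20 ≤ P, so producing beats shutting down (which would give -$44).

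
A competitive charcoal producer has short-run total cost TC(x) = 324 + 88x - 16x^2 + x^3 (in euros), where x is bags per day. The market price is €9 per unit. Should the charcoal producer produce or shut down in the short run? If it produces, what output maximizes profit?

Strip out fixed cost: VC = 88x - 16x^2 + x^3. Then AVC = 88 - 16x + x^2 and MC = 88 - 32x + 3x^2.
The AVC parabola has its vertex at x = 16/2 = 8, where AVC = 88 - 16·8 + 8^2 = €24.
With P < min AVC (€9 < €24), every unit sold adds to the loss.
Shutting down limits the loss to fixed cost, €324.

Shut down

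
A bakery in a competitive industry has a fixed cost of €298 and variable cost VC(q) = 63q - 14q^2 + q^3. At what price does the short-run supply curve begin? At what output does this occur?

The firm shuts down when price falls below the minimum of average variable cost. AVC = VC/q = 63 - 14q + q^2.
dAVC/dq = -14 + 2q = 0 gives q = 7. min AVC = 63 - 14·7 + 7^2 = 14.
The firm shuts down for any P below €14.

€14 per unit, at q = 7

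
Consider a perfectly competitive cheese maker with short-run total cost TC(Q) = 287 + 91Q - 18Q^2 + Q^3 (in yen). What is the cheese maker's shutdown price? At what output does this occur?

¥10 per unit, at Q = 9

The shutdown price is the minimum of AVC. VC = 91Q - 18Q^2 + Q^3, so AVC = 91 - 18Q + Q^2.
At the minimum of AVC, MC = AVC. MC = 91 - 36Q + 3Q^2; setting MC = AVC gives 2Q^2 - 18Q = 0, so Q = 9. min AVC = 10.
So the shutdown price is ¥10.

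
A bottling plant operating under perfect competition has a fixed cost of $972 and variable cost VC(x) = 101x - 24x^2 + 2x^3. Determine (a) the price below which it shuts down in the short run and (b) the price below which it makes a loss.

Shutdown price = min AVC. AVC = 101 - 24x + 2x^2, with vertex at x = 6 and minimum $29.
ATC = 972/x + 101 - 24x + 2x^2. Setting dATC/dx = −972/x^2 − 24 + 4x = 0 gives x = 9 (since 4·9^3 − 24·9^2 = 972).
min ATC = 972/9 + 101 − 24·9 + 2·9^2 = $155. That is the break-even price.
Between these two prices the firm operates at a loss; above $155 it earns a profit.

Shutdown price = $29; break-even price = $155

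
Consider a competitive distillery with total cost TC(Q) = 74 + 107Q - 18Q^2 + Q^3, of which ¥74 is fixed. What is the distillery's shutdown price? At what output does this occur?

¥26 per unit, at Q = 9

The shutdown price is the minimum of AVC. VC = 107Q - 18Q^2 + Q^3, so AVC = 107 - 18Q + Q^2.
dAVC/dQ = -18 + 2Q = 0 gives Q = 9. min AVC = 107 - 18·9 + 9^2 = 26.
For P < ¥26 the firm produces nothing.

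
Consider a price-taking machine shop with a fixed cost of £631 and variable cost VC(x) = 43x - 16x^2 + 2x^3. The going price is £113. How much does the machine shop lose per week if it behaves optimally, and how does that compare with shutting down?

AVC = 43 - 16x + 2x^2 has its minimum £11 at x = 4; price £113 clears that bar, so the firm operates.
MC = 43 - 32x + 6x^2. Setting P = MC and taking the root on the rising branch gives x* = 7.
TR = 113·7 = 791. TC = 631 + 203 = 834. Profit = 791 − 834 = -£43.
That loss of £43 beats the £631 the firm would lose by shutting down; producing recovers £588 of fixed cost.

Profit = -£43 at x = 7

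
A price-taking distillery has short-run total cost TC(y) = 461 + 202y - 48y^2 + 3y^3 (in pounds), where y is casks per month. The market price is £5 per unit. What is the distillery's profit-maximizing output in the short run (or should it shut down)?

Shut down

From TC, MC = TC'(y) = 202 - 96y + 9y^2 and AVC = VC/y = 202 - 48y + 3y^2.
AVC hits its minimum where MC = AVC, at y = 8, giving min AVC = 202 - 48·8 + 3·8^2 = £10.
P = £5 lies below min AVC = £10; no output level covers variable cost.
Best response: produce nothing and absorb the £461 fixed cost.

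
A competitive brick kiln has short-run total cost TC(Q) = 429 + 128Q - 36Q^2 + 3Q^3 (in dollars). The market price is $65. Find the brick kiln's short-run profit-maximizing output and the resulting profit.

Profit = -$135 at Q = 7

AVC = 128 - 36Q + 3Q^2 has its minimum $20 at Q = 6; price $65 clears that bar, so the firm operates.
With MC = 128 - 72Q + 9Q^2, P = MC on the upward-sloping part at Q* = 7.
TR = 65·7 = 455. TC = 429 + 161 = 590. Profit = 455 − 590 = -$135.
Shutting down would mean losing the fixed cost of $429, so operating at a loss of $135 is better by $294.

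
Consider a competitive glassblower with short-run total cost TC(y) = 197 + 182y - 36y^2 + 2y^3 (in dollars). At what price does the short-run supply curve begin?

Short-run supply begins at min AVC. From VC = 182y - 36y^2 + 2y^3, AVC = 182 - 36y + 2y^2.
At the minimum of AVC, MC = AVC. MC = 182 - 72y + 6y^2; setting MC = AVC gives 4y^2 - 36y = 0, so y = 9. min AVC = 20.
The firm shuts down for any P below $20.

$20 per unit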